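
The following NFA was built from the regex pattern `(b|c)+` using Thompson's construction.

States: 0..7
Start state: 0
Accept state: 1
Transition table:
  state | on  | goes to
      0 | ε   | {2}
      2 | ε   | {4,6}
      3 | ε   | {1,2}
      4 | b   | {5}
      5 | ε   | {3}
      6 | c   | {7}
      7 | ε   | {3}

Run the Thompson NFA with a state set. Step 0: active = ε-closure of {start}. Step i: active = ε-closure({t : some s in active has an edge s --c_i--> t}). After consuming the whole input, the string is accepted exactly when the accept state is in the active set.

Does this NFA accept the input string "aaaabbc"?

start: ε-closure({0}) = {0,2,4,6}
'a' @ 1: {}  — no active states
rest 'aaabbc' ignored (set empty)
after full input: {}  (accept=1 not in)

Answer: REJECT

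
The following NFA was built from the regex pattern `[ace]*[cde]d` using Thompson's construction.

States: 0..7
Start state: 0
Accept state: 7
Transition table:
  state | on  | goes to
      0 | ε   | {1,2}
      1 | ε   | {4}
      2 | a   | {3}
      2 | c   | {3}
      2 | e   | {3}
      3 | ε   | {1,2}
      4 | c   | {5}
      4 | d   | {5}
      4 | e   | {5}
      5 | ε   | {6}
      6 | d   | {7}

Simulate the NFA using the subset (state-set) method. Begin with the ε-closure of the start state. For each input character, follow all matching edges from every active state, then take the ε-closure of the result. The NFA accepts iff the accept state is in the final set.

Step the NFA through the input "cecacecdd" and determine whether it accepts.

Answer: ACCEPT

Trace:
start: ε-closure({0}) = {0,1,2,4}
'c' @ 1: {1,2,3,4,5,6}
'e' @ 2: {1,2,3,4,5,6}
'c' @ 3: {1,2,3,4,5,6}
'a' @ 4: {1,2,3,4}
'c' @ 5: {1,2,3,4,5,6}
'e' @ 6: {1,2,3,4,5,6}
'c' @ 7: {1,2,3,4,5,6}
'd' @ 8: {5,6,7}  ✓accept
'd' @ 9: {7}  ✓accept
end set {7} — state 7 in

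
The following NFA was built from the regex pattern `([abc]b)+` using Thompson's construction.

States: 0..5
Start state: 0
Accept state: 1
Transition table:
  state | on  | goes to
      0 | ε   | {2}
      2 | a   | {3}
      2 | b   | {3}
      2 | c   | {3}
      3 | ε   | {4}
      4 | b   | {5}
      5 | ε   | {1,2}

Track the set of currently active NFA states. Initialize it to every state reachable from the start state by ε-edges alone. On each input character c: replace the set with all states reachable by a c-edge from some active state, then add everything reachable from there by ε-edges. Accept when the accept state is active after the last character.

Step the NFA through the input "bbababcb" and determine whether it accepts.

Answer: ACCEPT

Steps:
initial (ε-close {0}): {0,2}
'b' @ 1: {3,4}
'b' @ 2: {1,2,5}  ✓accept
'a' @ 3: {3,4}
'b' @ 4: {1,2,5}  ✓accept
'a' @ 5: {3,4}
'b' @ 6: {1,2,5}  ✓accept
'c' @ 7: {3,4}
'b' @ 8: {1,2,5}  ✓accept
after full input: {1,2,5}  (accept=1 in)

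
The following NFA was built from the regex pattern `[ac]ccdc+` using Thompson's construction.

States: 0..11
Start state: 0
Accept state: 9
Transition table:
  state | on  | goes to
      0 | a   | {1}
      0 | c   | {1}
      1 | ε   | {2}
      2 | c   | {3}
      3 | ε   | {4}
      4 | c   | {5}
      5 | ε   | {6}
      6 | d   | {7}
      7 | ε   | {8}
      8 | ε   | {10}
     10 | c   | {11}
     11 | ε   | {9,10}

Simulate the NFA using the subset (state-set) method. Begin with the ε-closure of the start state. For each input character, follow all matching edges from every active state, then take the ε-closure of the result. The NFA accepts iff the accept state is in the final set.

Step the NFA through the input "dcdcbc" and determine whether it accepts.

initial (ε-close {0}): {0}
'd' @ 1: {}  — state set empty
rest 'cdcbc' ignored (set empty)
final: {}; accept 9 not in set

Answer: REJECT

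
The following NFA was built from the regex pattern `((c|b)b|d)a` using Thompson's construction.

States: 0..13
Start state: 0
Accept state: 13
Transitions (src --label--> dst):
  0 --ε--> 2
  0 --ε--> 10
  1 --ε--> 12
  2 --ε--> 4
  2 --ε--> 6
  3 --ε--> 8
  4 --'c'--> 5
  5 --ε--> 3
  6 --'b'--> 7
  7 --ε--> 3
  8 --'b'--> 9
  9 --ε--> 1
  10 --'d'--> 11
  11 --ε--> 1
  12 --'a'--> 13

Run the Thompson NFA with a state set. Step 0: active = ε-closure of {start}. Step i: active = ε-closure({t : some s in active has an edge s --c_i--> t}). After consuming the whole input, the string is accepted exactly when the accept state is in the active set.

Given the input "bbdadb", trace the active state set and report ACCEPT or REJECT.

Answer: REJECT

Trace:
initial (ε-close {0}): {0,2,4,6,10}
'b' @ 1: {3,7,8}
'b' @ 2: {1,9,12}
'd' @ 3: {}  — state set empty
rest 'adb' ignored (set empty)
final: {}; accept 13 not in set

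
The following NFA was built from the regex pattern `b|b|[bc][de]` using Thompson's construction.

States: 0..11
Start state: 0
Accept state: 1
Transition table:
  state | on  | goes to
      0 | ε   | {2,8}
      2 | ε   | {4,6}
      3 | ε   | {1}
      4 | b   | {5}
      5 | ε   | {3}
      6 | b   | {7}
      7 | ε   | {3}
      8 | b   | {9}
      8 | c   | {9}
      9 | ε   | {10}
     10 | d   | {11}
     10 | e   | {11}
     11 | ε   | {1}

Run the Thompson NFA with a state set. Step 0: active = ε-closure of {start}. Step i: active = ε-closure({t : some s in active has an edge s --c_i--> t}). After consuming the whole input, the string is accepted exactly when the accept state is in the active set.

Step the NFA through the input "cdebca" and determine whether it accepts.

start: ε-closure({0}) = {0,2,4,6,8}
'c' @ 1: {9,10}
'd' @ 2: {1,11}  [accepting]
'e' @ 3: {}  — state set empty
rest 'bca' ignored (set empty)
final: {}; accept 1 not in set

Answer: REJECT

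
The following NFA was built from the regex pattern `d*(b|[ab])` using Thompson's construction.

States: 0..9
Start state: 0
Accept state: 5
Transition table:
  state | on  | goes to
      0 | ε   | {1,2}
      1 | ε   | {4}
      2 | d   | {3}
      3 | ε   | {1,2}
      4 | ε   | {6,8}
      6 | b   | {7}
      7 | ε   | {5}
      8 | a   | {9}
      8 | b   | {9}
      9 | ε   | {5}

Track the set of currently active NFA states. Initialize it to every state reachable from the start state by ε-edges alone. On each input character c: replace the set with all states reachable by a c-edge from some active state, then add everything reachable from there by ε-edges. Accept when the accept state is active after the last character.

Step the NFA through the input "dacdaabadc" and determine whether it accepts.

start: ε-closure({0}) = {0,1,2,4,6,8}
'd' @ 1: {1,2,3,4,6,8}
'a' @ 2: {5,9}  (accept∈set)
'c' @ 3: {}  — state set empty
rest 'daabadc' ignored (set empty)
after full input: {}  (accept=5 not in)

Answer: REJECT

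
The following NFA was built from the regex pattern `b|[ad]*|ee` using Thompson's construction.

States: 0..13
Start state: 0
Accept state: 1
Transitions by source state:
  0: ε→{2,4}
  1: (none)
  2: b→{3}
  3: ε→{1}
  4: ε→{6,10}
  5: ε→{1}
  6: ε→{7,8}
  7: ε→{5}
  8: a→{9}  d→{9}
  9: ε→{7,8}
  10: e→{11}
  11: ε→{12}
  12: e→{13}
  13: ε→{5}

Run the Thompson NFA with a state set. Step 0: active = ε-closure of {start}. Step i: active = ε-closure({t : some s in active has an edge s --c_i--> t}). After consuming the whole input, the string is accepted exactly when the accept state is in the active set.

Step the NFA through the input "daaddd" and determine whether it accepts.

Answer: ACCEPT

Derivation:
initial (ε-close {0}): {0,1,2,4,5,6,7,8,10}
'd' @ 1: {1,5,7,8,9}  (accept∈set)
'a' @ 2: {1,5,7,8,9}  (accept∈set)
'a' @ 3: {1,5,7,8,9}  (accept∈set)
'd' @ 4: {1,5,7,8,9}  (accept∈set)
'd' @ 5: {1,5,7,8,9}  (accept∈set)
'd' @ 6: {1,5,7,8,9}  (accept∈set)
after full input: {1,5,7,8,9}  (accept=1 in)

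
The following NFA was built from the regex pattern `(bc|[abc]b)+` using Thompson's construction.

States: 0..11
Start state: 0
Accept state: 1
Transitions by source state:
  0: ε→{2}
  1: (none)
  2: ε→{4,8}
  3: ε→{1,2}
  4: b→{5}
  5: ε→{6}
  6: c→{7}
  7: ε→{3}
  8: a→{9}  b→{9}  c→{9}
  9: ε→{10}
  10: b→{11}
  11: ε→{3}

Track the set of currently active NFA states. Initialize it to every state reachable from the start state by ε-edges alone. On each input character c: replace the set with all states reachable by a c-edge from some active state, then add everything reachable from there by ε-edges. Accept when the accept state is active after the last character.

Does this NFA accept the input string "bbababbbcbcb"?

S₀ = ε-closure({0}) = {0,2,4,8}
'b' @ 1: {5,6,9,10}
'b' @ 2: {1,2,3,4,8,11}  [accepting]
'a' @ 3: {9,10}
'b' @ 4: {1,2,3,4,8,11}  [accepting]
'a' @ 5: {9,10}
'b' @ 6: {1,2,3,4,8,11}  [accepting]
'b' @ 7: {5,6,9,10}
'b' @ 8: {1,2,3,4,8,11}  [accepting]
'c' @ 9: {9,10}
'b' @ 10: {1,2,3,4,8,11}  [accepting]
'c' @ 11: {9,10}
'b' @ 12: {1,2,3,4,8,11}  [accepting]
end set {1,2,3,4,8,11} — state 1 in

Answer: ACCEPT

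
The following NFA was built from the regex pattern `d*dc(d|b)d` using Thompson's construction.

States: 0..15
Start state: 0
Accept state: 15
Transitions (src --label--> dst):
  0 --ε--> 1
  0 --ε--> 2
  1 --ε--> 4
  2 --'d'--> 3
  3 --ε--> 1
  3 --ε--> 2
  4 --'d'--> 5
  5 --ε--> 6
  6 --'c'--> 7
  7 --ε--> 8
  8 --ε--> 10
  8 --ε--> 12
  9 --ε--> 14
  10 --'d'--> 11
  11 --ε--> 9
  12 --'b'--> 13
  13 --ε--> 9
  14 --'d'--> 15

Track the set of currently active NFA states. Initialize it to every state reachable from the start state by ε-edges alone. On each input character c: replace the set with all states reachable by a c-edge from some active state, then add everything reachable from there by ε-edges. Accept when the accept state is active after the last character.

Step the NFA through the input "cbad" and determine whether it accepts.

S₀ = ε-closure({0}) = {0,1,2,4}
'c' @ 1: {}  — no active states
rest 'bad' ignored (set empty)
final: {}; accept 15 not in set

Answer: REJECT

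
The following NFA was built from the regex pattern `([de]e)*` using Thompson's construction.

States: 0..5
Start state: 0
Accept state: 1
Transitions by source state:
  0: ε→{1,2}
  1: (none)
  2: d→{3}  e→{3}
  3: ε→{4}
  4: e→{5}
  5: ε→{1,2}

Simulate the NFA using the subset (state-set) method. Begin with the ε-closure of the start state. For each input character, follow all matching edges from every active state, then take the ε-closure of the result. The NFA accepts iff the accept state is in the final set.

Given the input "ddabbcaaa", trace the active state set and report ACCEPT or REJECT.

S₀ = ε-closure({0}) = {0,1,2}
'd' @ 1: {3,4}
'd' @ 2: {}  — dead — no transitions
rest 'abbcaaa' ignored (set empty)
end set {} — state 1 not in

Answer: REJECT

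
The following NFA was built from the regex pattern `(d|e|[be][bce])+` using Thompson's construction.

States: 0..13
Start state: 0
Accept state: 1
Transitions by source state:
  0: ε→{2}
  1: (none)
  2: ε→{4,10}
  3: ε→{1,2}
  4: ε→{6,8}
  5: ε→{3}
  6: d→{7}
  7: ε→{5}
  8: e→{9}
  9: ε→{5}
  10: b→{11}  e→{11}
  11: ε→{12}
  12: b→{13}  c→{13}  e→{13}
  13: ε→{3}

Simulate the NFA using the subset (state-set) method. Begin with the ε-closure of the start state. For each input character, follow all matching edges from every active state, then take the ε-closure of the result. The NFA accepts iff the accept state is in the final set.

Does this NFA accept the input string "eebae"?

Answer: REJECT

Steps:
S₀ = ε-closure({0}) = {0,2,4,6,8,10}
'e' @ 1: {1,2,3,4,5,6,8,9,10,11,12}  (accept∈set)
'e' @ 2: {1,2,3,4,5,6,8,9,10,11,12,13}  (accept∈set)
'b' @ 3: {1,2,3,4,6,8,10,11,12,13}  (accept∈set)
'a' @ 4: {}  — state set empty
rest 'e' ignored (set empty)
final: {}; accept 1 not in set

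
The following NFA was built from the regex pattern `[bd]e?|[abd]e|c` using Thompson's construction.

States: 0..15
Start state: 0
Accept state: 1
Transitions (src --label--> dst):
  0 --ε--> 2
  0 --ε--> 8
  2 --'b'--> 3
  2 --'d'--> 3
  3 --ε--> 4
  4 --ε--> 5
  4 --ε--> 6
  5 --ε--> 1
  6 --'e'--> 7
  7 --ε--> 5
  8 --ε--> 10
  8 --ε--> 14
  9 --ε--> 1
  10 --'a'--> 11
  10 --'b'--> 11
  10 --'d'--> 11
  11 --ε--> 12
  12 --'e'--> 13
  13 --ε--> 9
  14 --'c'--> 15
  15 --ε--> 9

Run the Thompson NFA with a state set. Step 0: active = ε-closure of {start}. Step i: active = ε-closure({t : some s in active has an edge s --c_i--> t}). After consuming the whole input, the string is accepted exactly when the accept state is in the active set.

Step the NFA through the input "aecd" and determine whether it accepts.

Answer: REJECT

Derivation:
initial (ε-close {0}): {0,2,8,10,14}
'a' @ 1: {11,12}
'e' @ 2: {1,9,13}  [accepting]
'c' @ 3: {}  — dead — no transitions
rest 'd' ignored (set empty)
after full input: {}  (accept=1 not in)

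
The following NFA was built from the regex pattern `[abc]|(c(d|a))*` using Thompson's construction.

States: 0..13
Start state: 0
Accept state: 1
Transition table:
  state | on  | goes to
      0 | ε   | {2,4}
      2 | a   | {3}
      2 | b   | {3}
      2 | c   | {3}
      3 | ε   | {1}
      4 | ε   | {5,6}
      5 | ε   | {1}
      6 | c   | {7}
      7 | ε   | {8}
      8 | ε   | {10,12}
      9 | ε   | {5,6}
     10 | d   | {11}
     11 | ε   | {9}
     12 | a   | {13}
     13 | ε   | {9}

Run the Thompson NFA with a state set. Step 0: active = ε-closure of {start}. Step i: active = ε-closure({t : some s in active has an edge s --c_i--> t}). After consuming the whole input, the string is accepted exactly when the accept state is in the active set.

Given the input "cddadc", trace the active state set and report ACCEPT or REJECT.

Answer: REJECT

Steps:
start: ε-closure({0}) = {0,1,2,4,5,6}
'c' @ 1: {1,3,7,8,10,12}  [accepting]
'd' @ 2: {1,5,6,9,11}  [accepting]
'd' @ 3: {}  — dead — no transitions
rest 'adc' ignored (set empty)
end set {} — state 1 not in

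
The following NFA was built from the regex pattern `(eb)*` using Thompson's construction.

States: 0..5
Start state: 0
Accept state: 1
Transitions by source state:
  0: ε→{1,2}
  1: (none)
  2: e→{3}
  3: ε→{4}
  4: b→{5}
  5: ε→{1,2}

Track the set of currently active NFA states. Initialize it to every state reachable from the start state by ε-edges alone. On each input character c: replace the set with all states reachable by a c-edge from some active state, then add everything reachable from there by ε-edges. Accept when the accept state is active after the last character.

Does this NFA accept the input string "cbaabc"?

initial (ε-close {0}): {0,1,2}
'c' @ 1: {}  — dead — no transitions
rest 'baabc' ignored (set empty)
after full input: {}  (accept=1 not in)

Answer: REJECT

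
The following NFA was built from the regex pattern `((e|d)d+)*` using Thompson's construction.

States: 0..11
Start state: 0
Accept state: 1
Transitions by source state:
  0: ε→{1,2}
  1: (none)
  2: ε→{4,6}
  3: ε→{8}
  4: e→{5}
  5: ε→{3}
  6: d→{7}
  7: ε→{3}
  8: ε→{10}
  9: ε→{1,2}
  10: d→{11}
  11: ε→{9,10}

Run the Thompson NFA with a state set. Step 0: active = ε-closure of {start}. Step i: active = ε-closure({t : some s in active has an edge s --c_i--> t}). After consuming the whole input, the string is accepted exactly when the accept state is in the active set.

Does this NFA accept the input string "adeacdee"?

Answer: REJECT

Derivation:
initial (ε-close {0}): {0,1,2,4,6}
'a' @ 1: {}  — dead — no transitions
rest 'deacdee' ignored (set empty)
after full input: {}  (accept=1 not in)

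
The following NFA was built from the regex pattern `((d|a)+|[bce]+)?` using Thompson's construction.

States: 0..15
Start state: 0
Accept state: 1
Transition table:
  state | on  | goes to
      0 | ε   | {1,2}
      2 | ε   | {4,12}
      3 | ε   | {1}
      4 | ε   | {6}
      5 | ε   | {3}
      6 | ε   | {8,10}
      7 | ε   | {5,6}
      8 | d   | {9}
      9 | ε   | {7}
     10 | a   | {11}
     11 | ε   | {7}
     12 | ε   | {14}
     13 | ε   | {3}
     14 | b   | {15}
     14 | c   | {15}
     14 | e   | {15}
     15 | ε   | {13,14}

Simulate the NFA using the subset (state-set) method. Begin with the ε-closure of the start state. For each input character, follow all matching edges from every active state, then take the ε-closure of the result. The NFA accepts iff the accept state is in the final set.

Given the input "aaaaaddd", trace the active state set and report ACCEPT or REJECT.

initial (ε-close {0}): {0,1,2,4,6,8,10,12,14}
'a' @ 1: {1,3,5,6,7,8,10,11}  [accepting]
'a' @ 2: {1,3,5,6,7,8,10,11}  [accepting]
'a' @ 3: {1,3,5,6,7,8,10,11}  [accepting]
'a' @ 4: {1,3,5,6,7,8,10,11}  [accepting]
'a' @ 5: {1,3,5,6,7,8,10,11}  [accepting]
'd' @ 6: {1,3,5,6,7,8,9,10}  [accepting]
'd' @ 7: {1,3,5,6,7,8,9,10}  [accepting]
'd' @ 8: {1,3,5,6,7,8,9,10}  [accepting]
final: {1,3,5,6,7,8,9,10}; accept 1 in set

Answer: ACCEPT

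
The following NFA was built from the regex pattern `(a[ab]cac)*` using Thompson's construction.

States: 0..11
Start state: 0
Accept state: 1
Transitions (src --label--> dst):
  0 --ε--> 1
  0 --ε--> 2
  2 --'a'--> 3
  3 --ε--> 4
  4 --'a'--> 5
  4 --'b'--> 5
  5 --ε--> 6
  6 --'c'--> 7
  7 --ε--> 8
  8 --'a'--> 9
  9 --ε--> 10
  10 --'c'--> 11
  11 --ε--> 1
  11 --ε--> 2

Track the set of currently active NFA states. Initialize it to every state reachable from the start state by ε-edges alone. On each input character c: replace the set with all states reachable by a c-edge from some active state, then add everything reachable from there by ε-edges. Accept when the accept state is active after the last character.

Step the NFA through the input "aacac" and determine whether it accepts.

initial (ε-close {0}): {0,1,2}
'a' @ 1: {3,4}
'a' @ 2: {5,6}
'c' @ 3: {7,8}
'a' @ 4: {9,10}
'c' @ 5: {1,2,11}  ✓accept
final: {1,2,11}; accept 1 in set

Answer: ACCEPT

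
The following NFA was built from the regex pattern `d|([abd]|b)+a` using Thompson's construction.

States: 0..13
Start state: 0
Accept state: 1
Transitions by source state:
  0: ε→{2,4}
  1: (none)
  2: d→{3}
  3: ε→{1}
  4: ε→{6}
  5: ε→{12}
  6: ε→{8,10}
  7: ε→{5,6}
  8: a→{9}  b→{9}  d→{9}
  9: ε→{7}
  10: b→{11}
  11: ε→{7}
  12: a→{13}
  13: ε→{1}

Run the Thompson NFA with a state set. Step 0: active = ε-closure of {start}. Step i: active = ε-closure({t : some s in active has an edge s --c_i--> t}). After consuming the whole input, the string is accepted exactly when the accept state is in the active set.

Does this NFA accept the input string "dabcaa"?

start: ε-closure({0}) = {0,2,4,6,8,10}
'd' @ 1: {1,3,5,6,7,8,9,10,12}  ✓accept
'a' @ 2: {1,5,6,7,8,9,10,12,13}  ✓accept
'b' @ 3: {5,6,7,8,9,10,11,12}
'c' @ 4: {}  — state set empty
rest 'aa' ignored (set empty)
final: {}; accept 1 not in set

Answer: REJECT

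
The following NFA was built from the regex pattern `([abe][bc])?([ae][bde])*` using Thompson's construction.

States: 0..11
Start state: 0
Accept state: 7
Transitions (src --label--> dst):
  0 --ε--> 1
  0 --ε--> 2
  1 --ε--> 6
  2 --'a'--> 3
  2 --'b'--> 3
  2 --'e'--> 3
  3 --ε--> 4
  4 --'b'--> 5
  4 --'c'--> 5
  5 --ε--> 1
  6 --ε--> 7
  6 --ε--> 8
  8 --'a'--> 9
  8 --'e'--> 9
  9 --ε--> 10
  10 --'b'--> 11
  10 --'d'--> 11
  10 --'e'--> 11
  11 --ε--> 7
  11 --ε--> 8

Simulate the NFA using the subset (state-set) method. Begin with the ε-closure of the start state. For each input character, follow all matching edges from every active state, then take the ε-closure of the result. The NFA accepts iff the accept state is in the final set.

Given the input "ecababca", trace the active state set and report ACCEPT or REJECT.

initial (ε-close {0}): {0,1,2,6,7,8}
'e' @ 1: {3,4,9,10}
'c' @ 2: {1,5,6,7,8}  (accept∈set)
'a' @ 3: {9,10}
'b' @ 4: {7,8,11}  (accept∈set)
'a' @ 5: {9,10}
'b' @ 6: {7,8,11}  (accept∈set)
'c' @ 7: {}  — no active states
rest 'a' ignored (set empty)
final: {}; accept 7 not in set

Answer: REJECT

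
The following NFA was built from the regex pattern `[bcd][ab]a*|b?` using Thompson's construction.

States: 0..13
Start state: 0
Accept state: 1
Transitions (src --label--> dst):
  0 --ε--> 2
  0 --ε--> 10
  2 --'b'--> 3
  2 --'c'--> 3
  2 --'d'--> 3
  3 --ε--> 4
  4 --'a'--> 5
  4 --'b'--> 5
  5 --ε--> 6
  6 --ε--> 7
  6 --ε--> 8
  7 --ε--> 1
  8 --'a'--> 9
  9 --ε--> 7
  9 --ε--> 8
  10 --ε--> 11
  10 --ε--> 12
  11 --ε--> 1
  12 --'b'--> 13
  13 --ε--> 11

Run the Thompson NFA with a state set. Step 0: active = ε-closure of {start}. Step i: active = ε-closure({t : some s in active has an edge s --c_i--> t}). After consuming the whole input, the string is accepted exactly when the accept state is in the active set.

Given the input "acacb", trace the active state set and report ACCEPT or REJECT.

start: ε-closure({0}) = {0,1,2,10,11,12}
'a' @ 1: {}  — no active states
rest 'cacb' ignored (set empty)
end set {} — state 1 not in

Answer: REJECT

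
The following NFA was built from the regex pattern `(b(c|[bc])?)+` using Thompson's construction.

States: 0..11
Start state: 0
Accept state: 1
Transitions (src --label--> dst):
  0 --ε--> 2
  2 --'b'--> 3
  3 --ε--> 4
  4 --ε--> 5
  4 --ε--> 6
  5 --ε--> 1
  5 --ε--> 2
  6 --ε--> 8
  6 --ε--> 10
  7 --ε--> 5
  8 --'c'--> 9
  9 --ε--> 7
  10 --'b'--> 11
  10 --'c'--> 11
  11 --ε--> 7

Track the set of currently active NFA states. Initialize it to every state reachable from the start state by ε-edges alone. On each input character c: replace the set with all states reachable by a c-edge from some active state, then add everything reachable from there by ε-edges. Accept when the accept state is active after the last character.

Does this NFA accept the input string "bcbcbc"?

start: ε-closure({0}) = {0,2}
'b' @ 1: {1,2,3,4,5,6,8,10}  (accept∈set)
'c' @ 2: {1,2,5,7,9,11}  (accept∈set)
'b' @ 3: {1,2,3,4,5,6,8,10}  (accept∈set)
'c' @ 4: {1,2,5,7,9,11}  (accept∈set)
'b' @ 5: {1,2,3,4,5,6,8,10}  (accept∈set)
'c' @ 6: {1,2,5,7,9,11}  (accept∈set)
after full input: {1,2,5,7,9,11}  (accept=1 in)

Answer: ACCEPT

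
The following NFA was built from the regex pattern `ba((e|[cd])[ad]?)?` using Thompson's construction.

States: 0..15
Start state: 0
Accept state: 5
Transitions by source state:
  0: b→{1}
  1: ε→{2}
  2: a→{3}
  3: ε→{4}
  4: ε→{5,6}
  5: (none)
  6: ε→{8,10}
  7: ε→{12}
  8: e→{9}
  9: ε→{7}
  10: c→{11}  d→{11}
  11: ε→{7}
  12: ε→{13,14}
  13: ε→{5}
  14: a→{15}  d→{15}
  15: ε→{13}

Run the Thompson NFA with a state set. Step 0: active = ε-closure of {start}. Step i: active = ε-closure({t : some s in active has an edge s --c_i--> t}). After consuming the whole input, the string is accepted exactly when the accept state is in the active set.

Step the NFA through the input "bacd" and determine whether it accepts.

Answer: ACCEPT

Derivation:
S₀ = ε-closure({0}) = {0}
'b' @ 1: {1,2}
'a' @ 2: {3,4,5,6,8,10}  [accepting]
'c' @ 3: {5,7,11,12,13,14}  [accepting]
'd' @ 4: {5,13,15}  [accepting]
after full input: {5,13,15}  (accept=5 in)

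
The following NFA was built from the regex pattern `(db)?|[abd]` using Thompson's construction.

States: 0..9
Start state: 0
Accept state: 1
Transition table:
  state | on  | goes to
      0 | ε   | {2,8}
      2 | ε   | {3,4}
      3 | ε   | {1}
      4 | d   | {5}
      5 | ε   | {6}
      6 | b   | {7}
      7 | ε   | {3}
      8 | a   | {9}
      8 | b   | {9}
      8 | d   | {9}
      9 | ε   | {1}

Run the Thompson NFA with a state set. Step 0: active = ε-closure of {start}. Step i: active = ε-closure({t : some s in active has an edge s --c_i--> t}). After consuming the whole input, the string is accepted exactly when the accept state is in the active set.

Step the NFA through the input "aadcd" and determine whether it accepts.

Answer: REJECT

Steps:
start: ε-closure({0}) = {0,1,2,3,4,8}
'a' @ 1: {1,9}  [accepting]
'a' @ 2: {}  — state set empty
rest 'dcd' ignored (set empty)
final: {}; accept 1 not in set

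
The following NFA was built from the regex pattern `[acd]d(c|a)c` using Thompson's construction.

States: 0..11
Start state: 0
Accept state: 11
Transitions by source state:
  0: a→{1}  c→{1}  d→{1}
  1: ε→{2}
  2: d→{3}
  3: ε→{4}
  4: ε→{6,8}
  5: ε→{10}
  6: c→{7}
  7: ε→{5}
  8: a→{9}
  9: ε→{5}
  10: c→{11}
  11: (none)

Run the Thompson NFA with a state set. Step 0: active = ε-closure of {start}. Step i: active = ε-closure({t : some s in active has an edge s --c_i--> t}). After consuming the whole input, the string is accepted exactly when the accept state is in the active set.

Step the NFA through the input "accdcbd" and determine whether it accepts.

S₀ = ε-closure({0}) = {0}
'a' @ 1: {1,2}
'c' @ 2: {}  — state set empty
rest 'cdcbd' ignored (set empty)
after full input: {}  (accept=11 not in)

Answer: REJECT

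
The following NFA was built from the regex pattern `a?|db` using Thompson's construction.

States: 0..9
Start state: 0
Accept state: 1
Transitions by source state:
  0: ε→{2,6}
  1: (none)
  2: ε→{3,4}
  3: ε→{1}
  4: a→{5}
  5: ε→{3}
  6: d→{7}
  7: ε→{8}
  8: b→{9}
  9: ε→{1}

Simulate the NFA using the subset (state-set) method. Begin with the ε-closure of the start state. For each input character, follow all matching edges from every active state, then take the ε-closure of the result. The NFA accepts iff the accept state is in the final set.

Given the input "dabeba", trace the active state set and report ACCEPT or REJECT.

Answer: REJECT

Trace:
initial (ε-close {0}): {0,1,2,3,4,6}
'd' @ 1: {7,8}
'a' @ 2: {}  — dead — no transitions
rest 'beba' ignored (set empty)
after full input: {}  (accept=1 not in)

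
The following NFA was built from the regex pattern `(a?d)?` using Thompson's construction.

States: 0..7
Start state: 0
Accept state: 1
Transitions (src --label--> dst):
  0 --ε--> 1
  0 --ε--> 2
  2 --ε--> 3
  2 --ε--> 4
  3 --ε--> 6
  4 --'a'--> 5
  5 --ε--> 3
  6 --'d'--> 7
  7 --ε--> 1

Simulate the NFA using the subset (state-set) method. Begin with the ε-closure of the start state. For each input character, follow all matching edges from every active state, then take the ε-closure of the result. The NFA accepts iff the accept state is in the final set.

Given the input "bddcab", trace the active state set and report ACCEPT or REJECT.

Answer: REJECT

Trace:
S₀ = ε-closure({0}) = {0,1,2,3,4,6}
'b' @ 1: {}  — no active states
rest 'ddcab' ignored (set empty)
final: {}; accept 1 not in set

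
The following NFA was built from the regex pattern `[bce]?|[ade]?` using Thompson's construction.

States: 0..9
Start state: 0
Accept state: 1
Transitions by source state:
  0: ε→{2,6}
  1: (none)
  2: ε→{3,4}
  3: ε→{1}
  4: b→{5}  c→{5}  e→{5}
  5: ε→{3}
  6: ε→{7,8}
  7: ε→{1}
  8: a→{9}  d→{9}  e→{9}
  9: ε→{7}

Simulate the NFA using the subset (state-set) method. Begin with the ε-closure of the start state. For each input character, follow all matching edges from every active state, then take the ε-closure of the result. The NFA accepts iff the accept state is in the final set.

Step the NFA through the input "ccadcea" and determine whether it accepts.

initial (ε-close {0}): {0,1,2,3,4,6,7,8}
'c' @ 1: {1,3,5}  [accepting]
'c' @ 2: {}  — state set empty
rest 'adcea' ignored (set empty)
final: {}; accept 1 not in set

Answer: REJECT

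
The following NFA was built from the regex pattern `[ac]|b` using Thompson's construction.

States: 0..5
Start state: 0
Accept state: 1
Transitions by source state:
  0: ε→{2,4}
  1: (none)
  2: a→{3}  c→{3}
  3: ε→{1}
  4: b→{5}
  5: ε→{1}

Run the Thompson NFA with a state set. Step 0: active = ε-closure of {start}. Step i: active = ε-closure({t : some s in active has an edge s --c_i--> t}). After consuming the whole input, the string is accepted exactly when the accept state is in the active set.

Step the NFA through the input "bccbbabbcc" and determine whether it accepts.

S₀ = ε-closure({0}) = {0,2,4}
'b' @ 1: {1,5}  [accepting]
'c' @ 2: {}  — no active states
rest 'cbbabbcc' ignored (set empty)
after full input: {}  (accept=1 not in)

Answer: REJECT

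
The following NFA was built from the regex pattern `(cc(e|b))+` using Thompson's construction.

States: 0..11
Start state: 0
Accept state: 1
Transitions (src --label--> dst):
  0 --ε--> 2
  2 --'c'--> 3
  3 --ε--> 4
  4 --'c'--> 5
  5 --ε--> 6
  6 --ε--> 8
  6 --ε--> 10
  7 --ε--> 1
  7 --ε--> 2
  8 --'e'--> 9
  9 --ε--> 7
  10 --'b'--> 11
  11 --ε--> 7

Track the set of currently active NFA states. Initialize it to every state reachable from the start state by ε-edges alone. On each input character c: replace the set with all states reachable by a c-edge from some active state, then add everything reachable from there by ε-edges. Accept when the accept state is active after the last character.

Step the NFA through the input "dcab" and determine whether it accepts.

initial (ε-close {0}): {0,2}
'd' @ 1: {}  — state set empty
rest 'cab' ignored (set empty)
end set {} — state 1 not in

Answer: REJECT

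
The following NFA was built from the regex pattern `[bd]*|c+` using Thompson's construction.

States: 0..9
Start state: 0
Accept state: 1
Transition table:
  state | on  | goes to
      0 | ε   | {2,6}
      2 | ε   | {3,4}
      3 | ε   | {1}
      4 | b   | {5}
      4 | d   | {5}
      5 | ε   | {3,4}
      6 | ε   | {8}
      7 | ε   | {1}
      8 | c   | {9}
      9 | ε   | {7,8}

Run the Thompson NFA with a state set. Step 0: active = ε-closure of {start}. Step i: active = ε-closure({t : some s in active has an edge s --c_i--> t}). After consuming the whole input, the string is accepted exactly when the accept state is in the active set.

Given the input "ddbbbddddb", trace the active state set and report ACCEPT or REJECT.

Answer: ACCEPT

Trace:
S₀ = ε-closure({0}) = {0,1,2,3,4,6,8}
'd' @ 1: {1,3,4,5}  (accept∈set)
'd' @ 2: {1,3,4,5}  (accept∈set)
'b' @ 3: {1,3,4,5}  (accept∈set)
'b' @ 4: {1,3,4,5}  (accept∈set)
'b' @ 5: {1,3,4,5}  (accept∈set)
'd' @ 6: {1,3,4,5}  (accept∈set)
'd' @ 7: {1,3,4,5}  (accept∈set)
'd' @ 8: {1,3,4,5}  (accept∈set)
'd' @ 9: {1,3,4,5}  (accept∈set)
'b' @ 10: {1,3,4,5}  (accept∈set)
end set {1,3,4,5} — state 1 in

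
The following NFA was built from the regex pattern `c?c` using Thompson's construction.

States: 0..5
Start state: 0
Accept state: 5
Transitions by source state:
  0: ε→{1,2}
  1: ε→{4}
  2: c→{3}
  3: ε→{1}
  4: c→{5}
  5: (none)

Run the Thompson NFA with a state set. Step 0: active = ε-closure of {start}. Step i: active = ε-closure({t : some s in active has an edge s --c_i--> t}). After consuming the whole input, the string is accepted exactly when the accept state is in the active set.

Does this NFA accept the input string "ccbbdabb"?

Answer: REJECT

Steps:
initial (ε-close {0}): {0,1,2,4}
'c' @ 1: {1,3,4,5}  [accepting]
'c' @ 2: {5}  [accepting]
'b' @ 3: {}  — dead — no transitions
rest 'bdabb' ignored (set empty)
end set {} — state 5 not in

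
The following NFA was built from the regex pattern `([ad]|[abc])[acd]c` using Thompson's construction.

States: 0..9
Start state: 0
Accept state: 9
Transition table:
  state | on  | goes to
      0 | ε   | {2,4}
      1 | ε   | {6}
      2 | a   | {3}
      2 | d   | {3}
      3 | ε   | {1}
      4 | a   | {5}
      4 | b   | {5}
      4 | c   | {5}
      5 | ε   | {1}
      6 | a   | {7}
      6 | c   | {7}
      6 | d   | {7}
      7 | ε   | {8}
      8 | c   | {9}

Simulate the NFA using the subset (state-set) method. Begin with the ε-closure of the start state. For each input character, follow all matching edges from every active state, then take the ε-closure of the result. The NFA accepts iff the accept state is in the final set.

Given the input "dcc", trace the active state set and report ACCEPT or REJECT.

initial (ε-close {0}): {0,2,4}
'd' @ 1: {1,3,6}
'c' @ 2: {7,8}
'c' @ 3: {9}  (accept∈set)
end set {9} — state 9 in

Answer: ACCEPT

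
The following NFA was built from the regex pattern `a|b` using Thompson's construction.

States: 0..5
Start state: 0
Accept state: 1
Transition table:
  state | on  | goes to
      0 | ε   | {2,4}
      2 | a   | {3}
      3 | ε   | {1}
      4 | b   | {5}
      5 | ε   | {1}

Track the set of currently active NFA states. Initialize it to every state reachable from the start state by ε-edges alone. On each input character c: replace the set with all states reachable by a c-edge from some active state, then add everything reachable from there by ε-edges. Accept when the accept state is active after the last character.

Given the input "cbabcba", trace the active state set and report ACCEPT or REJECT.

Answer: REJECT

Derivation:
S₀ = ε-closure({0}) = {0,2,4}
'c' @ 1: {}  — state set empty
rest 'babcba' ignored (set empty)
end set {} — state 1 not in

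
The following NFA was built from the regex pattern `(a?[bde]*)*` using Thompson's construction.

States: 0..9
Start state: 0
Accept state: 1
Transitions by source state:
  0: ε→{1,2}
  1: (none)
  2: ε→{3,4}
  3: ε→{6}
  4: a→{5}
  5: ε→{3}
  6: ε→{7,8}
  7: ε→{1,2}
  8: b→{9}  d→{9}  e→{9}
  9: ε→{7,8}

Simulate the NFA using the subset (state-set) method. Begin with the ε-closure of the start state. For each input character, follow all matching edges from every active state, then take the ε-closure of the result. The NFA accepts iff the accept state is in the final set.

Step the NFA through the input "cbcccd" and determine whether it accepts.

initial (ε-close {0}): {0,1,2,3,4,6,7,8}
'c' @ 1: {}  — no active states
rest 'bcccd' ignored (set empty)
after full input: {}  (accept=1 not in)

Answer: REJECT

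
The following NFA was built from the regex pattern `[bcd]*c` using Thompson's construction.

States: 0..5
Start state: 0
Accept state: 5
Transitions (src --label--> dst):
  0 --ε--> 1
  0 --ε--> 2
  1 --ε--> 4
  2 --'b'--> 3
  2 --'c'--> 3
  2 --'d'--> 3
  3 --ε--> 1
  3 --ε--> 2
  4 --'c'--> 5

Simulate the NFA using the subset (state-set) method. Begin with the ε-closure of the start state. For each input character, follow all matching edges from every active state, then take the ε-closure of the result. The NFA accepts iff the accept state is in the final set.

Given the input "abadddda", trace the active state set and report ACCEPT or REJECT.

initial (ε-close {0}): {0,1,2,4}
'a' @ 1: {}  — no active states
rest 'badddda' ignored (set empty)
final: {}; accept 5 not in set

Answer: REJECT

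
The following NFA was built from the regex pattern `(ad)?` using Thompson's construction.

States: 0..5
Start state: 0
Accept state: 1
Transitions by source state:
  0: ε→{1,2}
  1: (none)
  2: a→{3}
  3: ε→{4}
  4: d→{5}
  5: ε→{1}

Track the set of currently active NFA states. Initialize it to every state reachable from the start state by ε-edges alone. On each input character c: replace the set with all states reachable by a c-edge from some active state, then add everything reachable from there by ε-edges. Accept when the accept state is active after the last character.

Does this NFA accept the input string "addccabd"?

S₀ = ε-closure({0}) = {0,1,2}
'a' @ 1: {3,4}
'd' @ 2: {1,5}  (accept∈set)
'd' @ 3: {}  — state set empty
rest 'ccabd' ignored (set empty)
after full input: {}  (accept=1 not in)

Answer: REJECT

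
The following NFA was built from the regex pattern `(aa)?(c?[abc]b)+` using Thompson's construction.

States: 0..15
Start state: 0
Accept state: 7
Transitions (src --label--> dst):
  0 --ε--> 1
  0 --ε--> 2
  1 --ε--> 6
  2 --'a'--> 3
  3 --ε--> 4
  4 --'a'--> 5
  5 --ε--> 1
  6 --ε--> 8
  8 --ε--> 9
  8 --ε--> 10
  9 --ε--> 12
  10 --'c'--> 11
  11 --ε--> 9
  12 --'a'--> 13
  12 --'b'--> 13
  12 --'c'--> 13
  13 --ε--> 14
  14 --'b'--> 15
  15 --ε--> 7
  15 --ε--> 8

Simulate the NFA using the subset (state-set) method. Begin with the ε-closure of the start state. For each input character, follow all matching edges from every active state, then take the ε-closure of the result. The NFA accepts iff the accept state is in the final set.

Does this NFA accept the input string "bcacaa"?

initial (ε-close {0}): {0,1,2,6,8,9,10,12}
'b' @ 1: {13,14}
'c' @ 2: {}  — state set empty
rest 'acaa' ignored (set empty)
final: {}; accept 7 not in set

Answer: REJECT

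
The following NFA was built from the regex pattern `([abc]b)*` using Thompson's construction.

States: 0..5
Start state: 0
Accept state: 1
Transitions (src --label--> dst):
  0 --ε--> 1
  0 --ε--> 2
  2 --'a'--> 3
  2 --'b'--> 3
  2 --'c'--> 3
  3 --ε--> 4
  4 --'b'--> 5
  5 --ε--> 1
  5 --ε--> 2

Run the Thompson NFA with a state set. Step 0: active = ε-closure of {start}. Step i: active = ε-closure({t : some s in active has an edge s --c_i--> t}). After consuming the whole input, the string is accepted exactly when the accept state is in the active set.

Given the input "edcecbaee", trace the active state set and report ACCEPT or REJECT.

start: ε-closure({0}) = {0,1,2}
'e' @ 1: {}  — state set empty
rest 'dcecbaee' ignored (set empty)
after full input: {}  (accept=1 not in)

Answer: REJECT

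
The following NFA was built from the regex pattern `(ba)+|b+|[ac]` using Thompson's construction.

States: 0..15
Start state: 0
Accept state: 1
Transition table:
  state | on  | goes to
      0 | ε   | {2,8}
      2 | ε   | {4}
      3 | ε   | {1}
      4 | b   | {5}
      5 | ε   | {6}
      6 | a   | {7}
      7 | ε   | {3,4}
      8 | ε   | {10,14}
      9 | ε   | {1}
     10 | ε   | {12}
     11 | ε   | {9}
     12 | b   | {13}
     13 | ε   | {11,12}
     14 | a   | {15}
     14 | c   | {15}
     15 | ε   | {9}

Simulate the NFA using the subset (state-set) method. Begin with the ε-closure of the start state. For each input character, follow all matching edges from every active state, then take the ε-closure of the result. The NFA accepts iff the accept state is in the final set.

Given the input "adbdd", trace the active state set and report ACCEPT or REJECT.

S₀ = ε-closure({0}) = {0,2,4,8,10,12,14}
'a' @ 1: {1,9,15}  [accepting]
'd' @ 2: {}  — no active states
rest 'bdd' ignored (set empty)
final: {}; accept 1 not in set

Answer: REJECT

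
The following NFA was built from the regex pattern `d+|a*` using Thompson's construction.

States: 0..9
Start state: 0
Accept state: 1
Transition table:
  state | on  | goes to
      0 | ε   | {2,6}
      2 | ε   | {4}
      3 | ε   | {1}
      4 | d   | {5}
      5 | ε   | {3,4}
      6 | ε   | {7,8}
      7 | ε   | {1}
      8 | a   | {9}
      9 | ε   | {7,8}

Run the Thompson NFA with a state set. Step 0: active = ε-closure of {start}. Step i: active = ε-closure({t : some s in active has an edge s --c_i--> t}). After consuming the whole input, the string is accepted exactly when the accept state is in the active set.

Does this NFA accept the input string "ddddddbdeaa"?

initial (ε-close {0}): {0,1,2,4,6,7,8}
'd' @ 1: {1,3,4,5}  ✓accept
'd' @ 2: {1,3,4,5}  ✓accept
'd' @ 3: {1,3,4,5}  ✓accept
'd' @ 4: {1,3,4,5}  ✓accept
'd' @ 5: {1,3,4,5}  ✓accept
'd' @ 6: {1,3,4,5}  ✓accept
'b' @ 7: {}  — no active states
rest 'deaa' ignored (set empty)
final: {}; accept 1 not in set

Answer: REJECT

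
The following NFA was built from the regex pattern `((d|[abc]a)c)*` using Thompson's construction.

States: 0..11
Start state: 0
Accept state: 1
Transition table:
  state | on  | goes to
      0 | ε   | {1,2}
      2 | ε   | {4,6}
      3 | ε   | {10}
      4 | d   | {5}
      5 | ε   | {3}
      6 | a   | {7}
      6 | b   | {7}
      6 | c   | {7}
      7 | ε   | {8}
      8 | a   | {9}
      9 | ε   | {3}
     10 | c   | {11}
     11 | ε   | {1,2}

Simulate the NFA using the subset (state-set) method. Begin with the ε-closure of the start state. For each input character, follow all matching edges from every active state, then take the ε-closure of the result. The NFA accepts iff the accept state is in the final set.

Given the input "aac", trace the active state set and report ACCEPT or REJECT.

Answer: ACCEPT

Derivation:
S₀ = ε-closure({0}) = {0,1,2,4,6}
'a' @ 1: {7,8}
'a' @ 2: {3,9,10}
'c' @ 3: {1,2,4,6,11}  (accept∈set)
final: {1,2,4,6,11}; accept 1 in set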